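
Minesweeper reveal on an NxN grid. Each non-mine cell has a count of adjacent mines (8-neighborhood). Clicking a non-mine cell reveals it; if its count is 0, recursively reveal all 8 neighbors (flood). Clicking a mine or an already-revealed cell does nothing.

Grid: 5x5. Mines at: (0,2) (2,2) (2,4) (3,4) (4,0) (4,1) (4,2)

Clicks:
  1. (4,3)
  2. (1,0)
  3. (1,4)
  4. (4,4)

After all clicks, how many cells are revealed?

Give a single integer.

Click 1 (4,3) count=2: revealed 1 new [(4,3)] -> total=1
Click 2 (1,0) count=0: revealed 8 new [(0,0) (0,1) (1,0) (1,1) (2,0) (2,1) (3,0) (3,1)] -> total=9
Click 3 (1,4) count=1: revealed 1 new [(1,4)] -> total=10
Click 4 (4,4) count=1: revealed 1 new [(4,4)] -> total=11

Answer: 11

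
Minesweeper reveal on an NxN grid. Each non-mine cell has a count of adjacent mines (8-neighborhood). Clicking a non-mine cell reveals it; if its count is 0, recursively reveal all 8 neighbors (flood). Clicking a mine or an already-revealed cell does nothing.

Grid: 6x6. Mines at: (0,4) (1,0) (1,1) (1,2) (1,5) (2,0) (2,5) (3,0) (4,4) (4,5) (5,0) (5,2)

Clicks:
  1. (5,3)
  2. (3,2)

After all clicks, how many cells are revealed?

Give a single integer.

Click 1 (5,3) count=2: revealed 1 new [(5,3)] -> total=1
Click 2 (3,2) count=0: revealed 9 new [(2,1) (2,2) (2,3) (3,1) (3,2) (3,3) (4,1) (4,2) (4,3)] -> total=10

Answer: 10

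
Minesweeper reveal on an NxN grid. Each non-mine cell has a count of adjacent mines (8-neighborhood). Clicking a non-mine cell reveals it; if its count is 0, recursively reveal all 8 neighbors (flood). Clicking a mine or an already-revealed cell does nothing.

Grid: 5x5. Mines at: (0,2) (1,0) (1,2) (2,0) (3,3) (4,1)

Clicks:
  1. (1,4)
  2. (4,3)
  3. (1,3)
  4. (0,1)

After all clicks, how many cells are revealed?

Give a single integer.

Answer: 8

Derivation:
Click 1 (1,4) count=0: revealed 6 new [(0,3) (0,4) (1,3) (1,4) (2,3) (2,4)] -> total=6
Click 2 (4,3) count=1: revealed 1 new [(4,3)] -> total=7
Click 3 (1,3) count=2: revealed 0 new [(none)] -> total=7
Click 4 (0,1) count=3: revealed 1 new [(0,1)] -> total=8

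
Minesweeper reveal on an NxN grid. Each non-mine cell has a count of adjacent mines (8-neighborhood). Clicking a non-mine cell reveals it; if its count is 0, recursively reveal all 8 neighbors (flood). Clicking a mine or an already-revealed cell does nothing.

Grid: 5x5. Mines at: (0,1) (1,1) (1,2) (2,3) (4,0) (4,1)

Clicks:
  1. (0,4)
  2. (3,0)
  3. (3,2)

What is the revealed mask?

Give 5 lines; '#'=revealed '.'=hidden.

Answer: ...##
...##
.....
#.#..
.....

Derivation:
Click 1 (0,4) count=0: revealed 4 new [(0,3) (0,4) (1,3) (1,4)] -> total=4
Click 2 (3,0) count=2: revealed 1 new [(3,0)] -> total=5
Click 3 (3,2) count=2: revealed 1 new [(3,2)] -> total=6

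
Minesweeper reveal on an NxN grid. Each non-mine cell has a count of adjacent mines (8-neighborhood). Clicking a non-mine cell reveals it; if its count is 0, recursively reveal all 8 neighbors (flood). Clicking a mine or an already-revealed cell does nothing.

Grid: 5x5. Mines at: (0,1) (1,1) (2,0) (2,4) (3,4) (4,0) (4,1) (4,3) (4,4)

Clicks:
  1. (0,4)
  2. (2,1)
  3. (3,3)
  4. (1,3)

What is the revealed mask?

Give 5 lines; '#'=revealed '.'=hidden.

Answer: ..###
..###
.#...
...#.
.....

Derivation:
Click 1 (0,4) count=0: revealed 6 new [(0,2) (0,3) (0,4) (1,2) (1,3) (1,4)] -> total=6
Click 2 (2,1) count=2: revealed 1 new [(2,1)] -> total=7
Click 3 (3,3) count=4: revealed 1 new [(3,3)] -> total=8
Click 4 (1,3) count=1: revealed 0 new [(none)] -> total=8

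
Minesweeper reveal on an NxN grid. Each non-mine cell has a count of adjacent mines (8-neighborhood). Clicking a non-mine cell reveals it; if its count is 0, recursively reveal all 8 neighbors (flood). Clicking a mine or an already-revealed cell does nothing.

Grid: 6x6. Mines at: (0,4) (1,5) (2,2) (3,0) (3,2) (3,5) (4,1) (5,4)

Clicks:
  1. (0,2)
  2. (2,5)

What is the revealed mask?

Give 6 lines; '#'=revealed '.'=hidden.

Click 1 (0,2) count=0: revealed 10 new [(0,0) (0,1) (0,2) (0,3) (1,0) (1,1) (1,2) (1,3) (2,0) (2,1)] -> total=10
Click 2 (2,5) count=2: revealed 1 new [(2,5)] -> total=11

Answer: ####..
####..
##...#
......
......
......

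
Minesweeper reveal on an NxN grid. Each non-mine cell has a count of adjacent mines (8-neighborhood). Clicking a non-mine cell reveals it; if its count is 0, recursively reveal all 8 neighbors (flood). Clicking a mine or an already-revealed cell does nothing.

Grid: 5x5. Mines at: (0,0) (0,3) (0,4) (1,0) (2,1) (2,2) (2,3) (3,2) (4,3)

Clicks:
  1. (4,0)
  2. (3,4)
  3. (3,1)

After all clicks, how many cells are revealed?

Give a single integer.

Click 1 (4,0) count=0: revealed 4 new [(3,0) (3,1) (4,0) (4,1)] -> total=4
Click 2 (3,4) count=2: revealed 1 new [(3,4)] -> total=5
Click 3 (3,1) count=3: revealed 0 new [(none)] -> total=5

Answer: 5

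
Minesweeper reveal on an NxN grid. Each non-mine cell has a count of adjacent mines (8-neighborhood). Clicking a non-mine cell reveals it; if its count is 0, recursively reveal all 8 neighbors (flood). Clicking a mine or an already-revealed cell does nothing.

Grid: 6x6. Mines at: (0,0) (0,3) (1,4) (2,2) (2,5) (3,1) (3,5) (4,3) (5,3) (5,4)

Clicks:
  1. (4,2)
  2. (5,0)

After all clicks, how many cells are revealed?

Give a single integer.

Answer: 6

Derivation:
Click 1 (4,2) count=3: revealed 1 new [(4,2)] -> total=1
Click 2 (5,0) count=0: revealed 5 new [(4,0) (4,1) (5,0) (5,1) (5,2)] -> total=6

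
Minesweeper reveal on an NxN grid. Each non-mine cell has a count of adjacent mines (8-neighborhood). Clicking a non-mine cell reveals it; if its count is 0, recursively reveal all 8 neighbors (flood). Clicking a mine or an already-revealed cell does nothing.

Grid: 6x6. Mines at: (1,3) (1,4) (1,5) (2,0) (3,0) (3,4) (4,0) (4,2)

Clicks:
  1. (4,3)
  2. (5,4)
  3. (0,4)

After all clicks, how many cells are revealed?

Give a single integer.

Click 1 (4,3) count=2: revealed 1 new [(4,3)] -> total=1
Click 2 (5,4) count=0: revealed 5 new [(4,4) (4,5) (5,3) (5,4) (5,5)] -> total=6
Click 3 (0,4) count=3: revealed 1 new [(0,4)] -> total=7

Answer: 7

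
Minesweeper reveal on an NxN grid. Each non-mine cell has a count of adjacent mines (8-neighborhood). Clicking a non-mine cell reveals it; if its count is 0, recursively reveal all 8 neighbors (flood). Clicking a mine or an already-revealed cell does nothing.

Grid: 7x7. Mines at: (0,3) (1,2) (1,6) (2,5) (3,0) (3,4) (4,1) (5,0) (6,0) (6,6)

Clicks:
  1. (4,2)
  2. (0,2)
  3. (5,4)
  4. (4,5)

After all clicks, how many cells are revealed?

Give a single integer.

Answer: 15

Derivation:
Click 1 (4,2) count=1: revealed 1 new [(4,2)] -> total=1
Click 2 (0,2) count=2: revealed 1 new [(0,2)] -> total=2
Click 3 (5,4) count=0: revealed 13 new [(4,3) (4,4) (4,5) (5,1) (5,2) (5,3) (5,4) (5,5) (6,1) (6,2) (6,3) (6,4) (6,5)] -> total=15
Click 4 (4,5) count=1: revealed 0 new [(none)] -> total=15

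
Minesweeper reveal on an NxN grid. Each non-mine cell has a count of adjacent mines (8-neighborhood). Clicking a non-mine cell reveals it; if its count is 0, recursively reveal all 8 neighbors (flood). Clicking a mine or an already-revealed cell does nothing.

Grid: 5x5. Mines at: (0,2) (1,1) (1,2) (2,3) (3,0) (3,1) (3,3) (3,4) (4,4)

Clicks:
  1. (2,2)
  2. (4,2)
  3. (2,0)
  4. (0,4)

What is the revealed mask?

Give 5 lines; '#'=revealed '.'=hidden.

Click 1 (2,2) count=5: revealed 1 new [(2,2)] -> total=1
Click 2 (4,2) count=2: revealed 1 new [(4,2)] -> total=2
Click 3 (2,0) count=3: revealed 1 new [(2,0)] -> total=3
Click 4 (0,4) count=0: revealed 4 new [(0,3) (0,4) (1,3) (1,4)] -> total=7

Answer: ...##
...##
#.#..
.....
..#..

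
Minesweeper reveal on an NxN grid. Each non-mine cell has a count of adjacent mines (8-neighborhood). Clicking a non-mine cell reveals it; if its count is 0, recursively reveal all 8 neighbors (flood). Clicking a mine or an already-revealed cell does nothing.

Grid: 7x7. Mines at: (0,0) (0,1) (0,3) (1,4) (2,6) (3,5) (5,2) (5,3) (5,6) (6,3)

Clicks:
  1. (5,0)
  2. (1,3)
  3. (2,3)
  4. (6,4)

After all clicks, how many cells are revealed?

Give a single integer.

Answer: 24

Derivation:
Click 1 (5,0) count=0: revealed 23 new [(1,0) (1,1) (1,2) (1,3) (2,0) (2,1) (2,2) (2,3) (2,4) (3,0) (3,1) (3,2) (3,3) (3,4) (4,0) (4,1) (4,2) (4,3) (4,4) (5,0) (5,1) (6,0) (6,1)] -> total=23
Click 2 (1,3) count=2: revealed 0 new [(none)] -> total=23
Click 3 (2,3) count=1: revealed 0 new [(none)] -> total=23
Click 4 (6,4) count=2: revealed 1 new [(6,4)] -> total=24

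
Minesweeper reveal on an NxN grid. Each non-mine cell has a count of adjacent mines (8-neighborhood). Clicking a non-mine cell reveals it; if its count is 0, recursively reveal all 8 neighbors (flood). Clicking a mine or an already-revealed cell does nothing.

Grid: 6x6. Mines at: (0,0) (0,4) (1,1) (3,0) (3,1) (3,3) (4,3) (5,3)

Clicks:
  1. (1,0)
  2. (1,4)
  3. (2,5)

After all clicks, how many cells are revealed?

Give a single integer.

Answer: 11

Derivation:
Click 1 (1,0) count=2: revealed 1 new [(1,0)] -> total=1
Click 2 (1,4) count=1: revealed 1 new [(1,4)] -> total=2
Click 3 (2,5) count=0: revealed 9 new [(1,5) (2,4) (2,5) (3,4) (3,5) (4,4) (4,5) (5,4) (5,5)] -> total=11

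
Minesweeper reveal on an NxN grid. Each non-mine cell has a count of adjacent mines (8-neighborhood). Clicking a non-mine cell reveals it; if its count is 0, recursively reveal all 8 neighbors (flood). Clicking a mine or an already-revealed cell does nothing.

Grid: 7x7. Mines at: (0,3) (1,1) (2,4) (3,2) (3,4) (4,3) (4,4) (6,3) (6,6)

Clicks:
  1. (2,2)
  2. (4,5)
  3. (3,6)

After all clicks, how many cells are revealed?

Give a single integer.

Answer: 15

Derivation:
Click 1 (2,2) count=2: revealed 1 new [(2,2)] -> total=1
Click 2 (4,5) count=2: revealed 1 new [(4,5)] -> total=2
Click 3 (3,6) count=0: revealed 13 new [(0,4) (0,5) (0,6) (1,4) (1,5) (1,6) (2,5) (2,6) (3,5) (3,6) (4,6) (5,5) (5,6)] -> total=15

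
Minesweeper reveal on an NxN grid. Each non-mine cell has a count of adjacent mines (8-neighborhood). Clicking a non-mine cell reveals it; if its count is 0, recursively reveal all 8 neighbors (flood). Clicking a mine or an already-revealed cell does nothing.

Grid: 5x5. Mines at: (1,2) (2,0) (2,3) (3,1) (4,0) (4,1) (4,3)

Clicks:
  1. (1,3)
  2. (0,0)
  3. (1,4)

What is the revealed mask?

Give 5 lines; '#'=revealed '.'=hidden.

Click 1 (1,3) count=2: revealed 1 new [(1,3)] -> total=1
Click 2 (0,0) count=0: revealed 4 new [(0,0) (0,1) (1,0) (1,1)] -> total=5
Click 3 (1,4) count=1: revealed 1 new [(1,4)] -> total=6

Answer: ##...
##.##
.....
.....
.....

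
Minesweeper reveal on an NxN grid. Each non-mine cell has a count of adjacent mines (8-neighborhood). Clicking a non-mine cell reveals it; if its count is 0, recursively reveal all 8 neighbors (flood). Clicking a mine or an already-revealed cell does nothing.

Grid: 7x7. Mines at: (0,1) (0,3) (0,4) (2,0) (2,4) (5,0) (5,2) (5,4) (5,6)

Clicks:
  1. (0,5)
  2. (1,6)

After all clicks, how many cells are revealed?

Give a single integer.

Answer: 10

Derivation:
Click 1 (0,5) count=1: revealed 1 new [(0,5)] -> total=1
Click 2 (1,6) count=0: revealed 9 new [(0,6) (1,5) (1,6) (2,5) (2,6) (3,5) (3,6) (4,5) (4,6)] -> total=10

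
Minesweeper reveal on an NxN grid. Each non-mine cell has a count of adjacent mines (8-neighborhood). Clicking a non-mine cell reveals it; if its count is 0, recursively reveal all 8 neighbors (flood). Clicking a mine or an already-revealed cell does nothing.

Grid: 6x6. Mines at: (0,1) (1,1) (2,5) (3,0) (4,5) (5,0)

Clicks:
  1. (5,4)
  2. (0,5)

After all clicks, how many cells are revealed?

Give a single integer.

Click 1 (5,4) count=1: revealed 1 new [(5,4)] -> total=1
Click 2 (0,5) count=0: revealed 23 new [(0,2) (0,3) (0,4) (0,5) (1,2) (1,3) (1,4) (1,5) (2,1) (2,2) (2,3) (2,4) (3,1) (3,2) (3,3) (3,4) (4,1) (4,2) (4,3) (4,4) (5,1) (5,2) (5,3)] -> total=24

Answer: 24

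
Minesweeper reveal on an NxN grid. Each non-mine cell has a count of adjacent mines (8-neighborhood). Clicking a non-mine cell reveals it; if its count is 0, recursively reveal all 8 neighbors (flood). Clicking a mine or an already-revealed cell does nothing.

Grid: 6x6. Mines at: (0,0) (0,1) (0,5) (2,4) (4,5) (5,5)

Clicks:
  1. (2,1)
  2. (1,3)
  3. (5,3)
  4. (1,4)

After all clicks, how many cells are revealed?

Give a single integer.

Click 1 (2,1) count=0: revealed 23 new [(1,0) (1,1) (1,2) (1,3) (2,0) (2,1) (2,2) (2,3) (3,0) (3,1) (3,2) (3,3) (3,4) (4,0) (4,1) (4,2) (4,3) (4,4) (5,0) (5,1) (5,2) (5,3) (5,4)] -> total=23
Click 2 (1,3) count=1: revealed 0 new [(none)] -> total=23
Click 3 (5,3) count=0: revealed 0 new [(none)] -> total=23
Click 4 (1,4) count=2: revealed 1 new [(1,4)] -> total=24

Answer: 24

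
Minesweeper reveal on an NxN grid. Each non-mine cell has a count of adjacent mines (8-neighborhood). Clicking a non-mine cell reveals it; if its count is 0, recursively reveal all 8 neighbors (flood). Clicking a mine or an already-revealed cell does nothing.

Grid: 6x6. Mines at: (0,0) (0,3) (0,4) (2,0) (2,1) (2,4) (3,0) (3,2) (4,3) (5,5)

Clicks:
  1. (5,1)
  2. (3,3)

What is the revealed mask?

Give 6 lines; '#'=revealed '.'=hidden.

Answer: ......
......
......
...#..
###...
###...

Derivation:
Click 1 (5,1) count=0: revealed 6 new [(4,0) (4,1) (4,2) (5,0) (5,1) (5,2)] -> total=6
Click 2 (3,3) count=3: revealed 1 new [(3,3)] -> total=7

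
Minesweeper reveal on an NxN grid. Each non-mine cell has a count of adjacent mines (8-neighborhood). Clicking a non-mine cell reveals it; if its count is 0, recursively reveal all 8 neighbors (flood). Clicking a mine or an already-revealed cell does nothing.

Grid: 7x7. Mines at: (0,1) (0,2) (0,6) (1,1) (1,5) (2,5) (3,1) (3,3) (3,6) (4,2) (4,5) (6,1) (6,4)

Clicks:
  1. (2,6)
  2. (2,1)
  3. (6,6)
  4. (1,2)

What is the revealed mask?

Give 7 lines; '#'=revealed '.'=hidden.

Click 1 (2,6) count=3: revealed 1 new [(2,6)] -> total=1
Click 2 (2,1) count=2: revealed 1 new [(2,1)] -> total=2
Click 3 (6,6) count=0: revealed 4 new [(5,5) (5,6) (6,5) (6,6)] -> total=6
Click 4 (1,2) count=3: revealed 1 new [(1,2)] -> total=7

Answer: .......
..#....
.#....#
.......
.......
.....##
.....##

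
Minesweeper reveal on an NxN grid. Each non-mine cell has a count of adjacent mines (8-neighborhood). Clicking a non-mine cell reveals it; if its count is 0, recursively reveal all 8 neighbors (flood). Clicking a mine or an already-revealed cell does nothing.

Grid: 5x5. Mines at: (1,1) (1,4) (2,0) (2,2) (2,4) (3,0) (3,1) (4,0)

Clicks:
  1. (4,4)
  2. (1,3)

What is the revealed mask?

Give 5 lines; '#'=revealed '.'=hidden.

Answer: .....
...#.
.....
..###
..###

Derivation:
Click 1 (4,4) count=0: revealed 6 new [(3,2) (3,3) (3,4) (4,2) (4,3) (4,4)] -> total=6
Click 2 (1,3) count=3: revealed 1 new [(1,3)] -> total=7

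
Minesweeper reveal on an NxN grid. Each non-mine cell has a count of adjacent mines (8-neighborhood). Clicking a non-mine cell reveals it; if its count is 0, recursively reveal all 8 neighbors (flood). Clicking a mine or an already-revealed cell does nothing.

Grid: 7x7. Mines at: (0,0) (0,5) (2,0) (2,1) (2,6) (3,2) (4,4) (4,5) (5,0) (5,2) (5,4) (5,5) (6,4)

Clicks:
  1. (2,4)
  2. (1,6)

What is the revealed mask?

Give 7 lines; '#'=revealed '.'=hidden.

Answer: .####..
.######
..####.
...###.
.......
.......
.......

Derivation:
Click 1 (2,4) count=0: revealed 16 new [(0,1) (0,2) (0,3) (0,4) (1,1) (1,2) (1,3) (1,4) (1,5) (2,2) (2,3) (2,4) (2,5) (3,3) (3,4) (3,5)] -> total=16
Click 2 (1,6) count=2: revealed 1 new [(1,6)] -> total=17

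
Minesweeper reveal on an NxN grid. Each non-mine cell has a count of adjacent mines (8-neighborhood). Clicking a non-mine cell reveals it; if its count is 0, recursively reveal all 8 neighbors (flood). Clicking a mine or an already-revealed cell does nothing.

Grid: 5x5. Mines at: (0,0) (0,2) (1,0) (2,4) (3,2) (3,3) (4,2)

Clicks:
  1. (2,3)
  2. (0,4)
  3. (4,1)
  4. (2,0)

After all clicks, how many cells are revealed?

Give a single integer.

Click 1 (2,3) count=3: revealed 1 new [(2,3)] -> total=1
Click 2 (0,4) count=0: revealed 4 new [(0,3) (0,4) (1,3) (1,4)] -> total=5
Click 3 (4,1) count=2: revealed 1 new [(4,1)] -> total=6
Click 4 (2,0) count=1: revealed 1 new [(2,0)] -> total=7

Answer: 7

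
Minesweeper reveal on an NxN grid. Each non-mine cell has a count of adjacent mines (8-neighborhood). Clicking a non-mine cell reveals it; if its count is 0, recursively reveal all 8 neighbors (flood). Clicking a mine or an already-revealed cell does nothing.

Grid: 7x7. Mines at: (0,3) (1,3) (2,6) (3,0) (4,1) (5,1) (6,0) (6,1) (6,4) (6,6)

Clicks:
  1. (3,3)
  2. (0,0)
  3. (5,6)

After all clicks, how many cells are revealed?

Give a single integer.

Click 1 (3,3) count=0: revealed 19 new [(2,2) (2,3) (2,4) (2,5) (3,2) (3,3) (3,4) (3,5) (3,6) (4,2) (4,3) (4,4) (4,5) (4,6) (5,2) (5,3) (5,4) (5,5) (5,6)] -> total=19
Click 2 (0,0) count=0: revealed 8 new [(0,0) (0,1) (0,2) (1,0) (1,1) (1,2) (2,0) (2,1)] -> total=27
Click 3 (5,6) count=1: revealed 0 new [(none)] -> total=27

Answer: 27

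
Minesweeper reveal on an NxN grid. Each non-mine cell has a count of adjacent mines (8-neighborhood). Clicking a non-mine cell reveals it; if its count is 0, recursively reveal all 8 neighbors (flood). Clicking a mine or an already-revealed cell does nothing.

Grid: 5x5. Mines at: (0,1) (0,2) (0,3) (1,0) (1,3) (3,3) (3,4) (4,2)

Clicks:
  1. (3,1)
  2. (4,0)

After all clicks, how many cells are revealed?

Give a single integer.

Answer: 6

Derivation:
Click 1 (3,1) count=1: revealed 1 new [(3,1)] -> total=1
Click 2 (4,0) count=0: revealed 5 new [(2,0) (2,1) (3,0) (4,0) (4,1)] -> total=6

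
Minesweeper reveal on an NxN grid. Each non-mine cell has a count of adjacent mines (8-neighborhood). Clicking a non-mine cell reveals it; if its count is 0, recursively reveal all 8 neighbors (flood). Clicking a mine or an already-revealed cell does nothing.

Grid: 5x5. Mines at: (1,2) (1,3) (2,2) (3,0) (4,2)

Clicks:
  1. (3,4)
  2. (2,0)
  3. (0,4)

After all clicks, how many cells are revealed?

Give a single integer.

Answer: 8

Derivation:
Click 1 (3,4) count=0: revealed 6 new [(2,3) (2,4) (3,3) (3,4) (4,3) (4,4)] -> total=6
Click 2 (2,0) count=1: revealed 1 new [(2,0)] -> total=7
Click 3 (0,4) count=1: revealed 1 new [(0,4)] -> total=8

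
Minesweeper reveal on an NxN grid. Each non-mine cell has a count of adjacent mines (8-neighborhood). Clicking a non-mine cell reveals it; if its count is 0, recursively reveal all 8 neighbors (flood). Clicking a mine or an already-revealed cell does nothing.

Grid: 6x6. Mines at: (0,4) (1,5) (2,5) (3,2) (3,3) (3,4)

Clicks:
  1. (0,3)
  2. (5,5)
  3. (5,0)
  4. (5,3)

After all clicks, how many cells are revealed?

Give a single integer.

Click 1 (0,3) count=1: revealed 1 new [(0,3)] -> total=1
Click 2 (5,5) count=0: revealed 25 new [(0,0) (0,1) (0,2) (1,0) (1,1) (1,2) (1,3) (2,0) (2,1) (2,2) (2,3) (3,0) (3,1) (4,0) (4,1) (4,2) (4,3) (4,4) (4,5) (5,0) (5,1) (5,2) (5,3) (5,4) (5,5)] -> total=26
Click 3 (5,0) count=0: revealed 0 new [(none)] -> total=26
Click 4 (5,3) count=0: revealed 0 new [(none)] -> total=26

Answer: 26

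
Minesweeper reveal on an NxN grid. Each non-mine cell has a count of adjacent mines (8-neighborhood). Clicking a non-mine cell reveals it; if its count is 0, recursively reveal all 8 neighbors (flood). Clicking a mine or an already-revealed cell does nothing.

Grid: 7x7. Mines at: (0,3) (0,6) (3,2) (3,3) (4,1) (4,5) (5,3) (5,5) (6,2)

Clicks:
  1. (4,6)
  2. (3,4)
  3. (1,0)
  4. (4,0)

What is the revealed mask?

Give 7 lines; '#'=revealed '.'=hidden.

Answer: ###....
###....
###....
##..#..
#.....#
.......
.......

Derivation:
Click 1 (4,6) count=2: revealed 1 new [(4,6)] -> total=1
Click 2 (3,4) count=2: revealed 1 new [(3,4)] -> total=2
Click 3 (1,0) count=0: revealed 11 new [(0,0) (0,1) (0,2) (1,0) (1,1) (1,2) (2,0) (2,1) (2,2) (3,0) (3,1)] -> total=13
Click 4 (4,0) count=1: revealed 1 new [(4,0)] -> total=14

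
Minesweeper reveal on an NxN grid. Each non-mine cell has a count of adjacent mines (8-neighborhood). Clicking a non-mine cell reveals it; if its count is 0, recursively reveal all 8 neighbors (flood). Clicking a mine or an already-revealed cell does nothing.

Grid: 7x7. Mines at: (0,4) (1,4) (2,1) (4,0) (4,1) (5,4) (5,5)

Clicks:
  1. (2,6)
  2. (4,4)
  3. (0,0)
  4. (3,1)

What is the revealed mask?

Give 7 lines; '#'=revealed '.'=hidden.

Click 1 (2,6) count=0: revealed 19 new [(0,5) (0,6) (1,5) (1,6) (2,2) (2,3) (2,4) (2,5) (2,6) (3,2) (3,3) (3,4) (3,5) (3,6) (4,2) (4,3) (4,4) (4,5) (4,6)] -> total=19
Click 2 (4,4) count=2: revealed 0 new [(none)] -> total=19
Click 3 (0,0) count=0: revealed 8 new [(0,0) (0,1) (0,2) (0,3) (1,0) (1,1) (1,2) (1,3)] -> total=27
Click 4 (3,1) count=3: revealed 1 new [(3,1)] -> total=28

Answer: ####.##
####.##
..#####
.######
..#####
.......
.......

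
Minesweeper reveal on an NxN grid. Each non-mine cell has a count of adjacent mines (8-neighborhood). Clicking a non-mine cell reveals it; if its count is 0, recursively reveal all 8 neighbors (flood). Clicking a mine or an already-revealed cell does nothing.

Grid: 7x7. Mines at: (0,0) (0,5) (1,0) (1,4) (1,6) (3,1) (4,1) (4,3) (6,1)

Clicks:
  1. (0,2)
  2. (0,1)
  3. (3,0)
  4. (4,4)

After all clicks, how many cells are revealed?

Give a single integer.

Answer: 11

Derivation:
Click 1 (0,2) count=0: revealed 9 new [(0,1) (0,2) (0,3) (1,1) (1,2) (1,3) (2,1) (2,2) (2,3)] -> total=9
Click 2 (0,1) count=2: revealed 0 new [(none)] -> total=9
Click 3 (3,0) count=2: revealed 1 new [(3,0)] -> total=10
Click 4 (4,4) count=1: revealed 1 new [(4,4)] -> total=11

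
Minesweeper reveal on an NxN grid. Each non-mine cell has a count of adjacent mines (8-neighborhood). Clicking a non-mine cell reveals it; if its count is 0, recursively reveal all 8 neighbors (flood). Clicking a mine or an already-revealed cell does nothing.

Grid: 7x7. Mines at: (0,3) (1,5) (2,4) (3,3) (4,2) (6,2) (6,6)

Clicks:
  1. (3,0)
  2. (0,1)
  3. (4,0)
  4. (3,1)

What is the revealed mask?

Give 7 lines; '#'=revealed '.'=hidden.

Click 1 (3,0) count=0: revealed 18 new [(0,0) (0,1) (0,2) (1,0) (1,1) (1,2) (2,0) (2,1) (2,2) (3,0) (3,1) (3,2) (4,0) (4,1) (5,0) (5,1) (6,0) (6,1)] -> total=18
Click 2 (0,1) count=0: revealed 0 new [(none)] -> total=18
Click 3 (4,0) count=0: revealed 0 new [(none)] -> total=18
Click 4 (3,1) count=1: revealed 0 new [(none)] -> total=18

Answer: ###....
###....
###....
###....
##.....
##.....
##.....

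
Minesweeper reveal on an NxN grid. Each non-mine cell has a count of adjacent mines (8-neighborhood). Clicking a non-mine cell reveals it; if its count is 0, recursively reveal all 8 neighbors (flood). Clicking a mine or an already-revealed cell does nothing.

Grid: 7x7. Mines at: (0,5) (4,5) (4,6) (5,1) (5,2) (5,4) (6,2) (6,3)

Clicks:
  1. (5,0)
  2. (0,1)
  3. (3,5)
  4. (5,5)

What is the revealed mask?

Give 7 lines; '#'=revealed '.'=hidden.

Answer: #####..
#######
#######
#######
#####..
#....#.
.......

Derivation:
Click 1 (5,0) count=1: revealed 1 new [(5,0)] -> total=1
Click 2 (0,1) count=0: revealed 31 new [(0,0) (0,1) (0,2) (0,3) (0,4) (1,0) (1,1) (1,2) (1,3) (1,4) (1,5) (1,6) (2,0) (2,1) (2,2) (2,3) (2,4) (2,5) (2,6) (3,0) (3,1) (3,2) (3,3) (3,4) (3,5) (3,6) (4,0) (4,1) (4,2) (4,3) (4,4)] -> total=32
Click 3 (3,5) count=2: revealed 0 new [(none)] -> total=32
Click 4 (5,5) count=3: revealed 1 new [(5,5)] -> total=33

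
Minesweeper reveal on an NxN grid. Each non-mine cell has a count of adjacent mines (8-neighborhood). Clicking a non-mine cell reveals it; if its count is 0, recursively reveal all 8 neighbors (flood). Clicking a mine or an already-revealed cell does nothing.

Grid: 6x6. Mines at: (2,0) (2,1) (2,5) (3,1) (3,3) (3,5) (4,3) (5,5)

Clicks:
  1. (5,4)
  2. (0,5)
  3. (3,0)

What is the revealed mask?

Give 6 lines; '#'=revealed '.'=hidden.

Click 1 (5,4) count=2: revealed 1 new [(5,4)] -> total=1
Click 2 (0,5) count=0: revealed 15 new [(0,0) (0,1) (0,2) (0,3) (0,4) (0,5) (1,0) (1,1) (1,2) (1,3) (1,4) (1,5) (2,2) (2,3) (2,4)] -> total=16
Click 3 (3,0) count=3: revealed 1 new [(3,0)] -> total=17

Answer: ######
######
..###.
#.....
......
....#.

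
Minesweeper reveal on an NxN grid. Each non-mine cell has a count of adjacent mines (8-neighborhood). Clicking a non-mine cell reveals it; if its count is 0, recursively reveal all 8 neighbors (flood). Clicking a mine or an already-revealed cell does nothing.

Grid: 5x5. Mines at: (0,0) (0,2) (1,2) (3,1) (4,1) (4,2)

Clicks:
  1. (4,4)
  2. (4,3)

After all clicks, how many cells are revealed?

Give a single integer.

Answer: 10

Derivation:
Click 1 (4,4) count=0: revealed 10 new [(0,3) (0,4) (1,3) (1,4) (2,3) (2,4) (3,3) (3,4) (4,3) (4,4)] -> total=10
Click 2 (4,3) count=1: revealed 0 new [(none)] -> total=10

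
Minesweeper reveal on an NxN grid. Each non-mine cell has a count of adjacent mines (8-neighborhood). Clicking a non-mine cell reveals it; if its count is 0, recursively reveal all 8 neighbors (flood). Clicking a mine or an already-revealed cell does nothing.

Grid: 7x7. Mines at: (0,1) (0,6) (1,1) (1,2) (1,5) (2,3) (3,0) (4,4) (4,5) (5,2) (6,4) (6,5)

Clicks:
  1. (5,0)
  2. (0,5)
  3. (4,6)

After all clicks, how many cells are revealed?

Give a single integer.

Click 1 (5,0) count=0: revealed 6 new [(4,0) (4,1) (5,0) (5,1) (6,0) (6,1)] -> total=6
Click 2 (0,5) count=2: revealed 1 new [(0,5)] -> total=7
Click 3 (4,6) count=1: revealed 1 new [(4,6)] -> total=8

Answer: 8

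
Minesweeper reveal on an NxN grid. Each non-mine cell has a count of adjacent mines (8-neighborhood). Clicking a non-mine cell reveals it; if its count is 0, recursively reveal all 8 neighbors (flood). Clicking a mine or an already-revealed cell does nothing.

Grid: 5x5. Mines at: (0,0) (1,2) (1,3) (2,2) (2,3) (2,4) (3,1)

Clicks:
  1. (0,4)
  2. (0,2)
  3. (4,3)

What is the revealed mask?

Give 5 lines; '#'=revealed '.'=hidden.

Answer: ..#.#
.....
.....
..###
..###

Derivation:
Click 1 (0,4) count=1: revealed 1 new [(0,4)] -> total=1
Click 2 (0,2) count=2: revealed 1 new [(0,2)] -> total=2
Click 3 (4,3) count=0: revealed 6 new [(3,2) (3,3) (3,4) (4,2) (4,3) (4,4)] -> total=8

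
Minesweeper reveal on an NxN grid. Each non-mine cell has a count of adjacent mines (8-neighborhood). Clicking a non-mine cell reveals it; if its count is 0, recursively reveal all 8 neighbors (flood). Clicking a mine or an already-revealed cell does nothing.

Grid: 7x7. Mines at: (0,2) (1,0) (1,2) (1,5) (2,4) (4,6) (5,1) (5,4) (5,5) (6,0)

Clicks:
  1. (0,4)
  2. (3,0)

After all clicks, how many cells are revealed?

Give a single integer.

Answer: 13

Derivation:
Click 1 (0,4) count=1: revealed 1 new [(0,4)] -> total=1
Click 2 (3,0) count=0: revealed 12 new [(2,0) (2,1) (2,2) (2,3) (3,0) (3,1) (3,2) (3,3) (4,0) (4,1) (4,2) (4,3)] -> total=13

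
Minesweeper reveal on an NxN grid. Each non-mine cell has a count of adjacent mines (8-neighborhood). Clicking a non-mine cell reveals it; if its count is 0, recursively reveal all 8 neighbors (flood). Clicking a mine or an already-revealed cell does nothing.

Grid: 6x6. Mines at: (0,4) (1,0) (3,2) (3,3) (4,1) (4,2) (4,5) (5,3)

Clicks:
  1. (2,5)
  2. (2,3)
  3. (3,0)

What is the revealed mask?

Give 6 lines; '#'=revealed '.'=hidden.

Answer: ......
....##
...###
#...##
......
......

Derivation:
Click 1 (2,5) count=0: revealed 6 new [(1,4) (1,5) (2,4) (2,5) (3,4) (3,5)] -> total=6
Click 2 (2,3) count=2: revealed 1 new [(2,3)] -> total=7
Click 3 (3,0) count=1: revealed 1 new [(3,0)] -> total=8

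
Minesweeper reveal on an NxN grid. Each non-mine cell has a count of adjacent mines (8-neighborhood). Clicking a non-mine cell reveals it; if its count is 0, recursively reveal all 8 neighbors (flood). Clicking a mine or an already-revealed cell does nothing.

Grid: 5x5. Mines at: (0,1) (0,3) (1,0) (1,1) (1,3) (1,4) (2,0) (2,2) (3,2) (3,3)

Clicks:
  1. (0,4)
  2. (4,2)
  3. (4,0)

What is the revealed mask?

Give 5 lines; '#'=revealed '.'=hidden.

Click 1 (0,4) count=3: revealed 1 new [(0,4)] -> total=1
Click 2 (4,2) count=2: revealed 1 new [(4,2)] -> total=2
Click 3 (4,0) count=0: revealed 4 new [(3,0) (3,1) (4,0) (4,1)] -> total=6

Answer: ....#
.....
.....
##...
###..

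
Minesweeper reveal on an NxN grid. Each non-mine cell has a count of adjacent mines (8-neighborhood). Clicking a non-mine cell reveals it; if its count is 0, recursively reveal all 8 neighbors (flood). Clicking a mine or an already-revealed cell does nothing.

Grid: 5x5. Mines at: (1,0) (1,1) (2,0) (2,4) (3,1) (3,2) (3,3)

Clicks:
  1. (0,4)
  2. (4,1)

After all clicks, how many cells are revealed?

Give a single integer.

Answer: 7

Derivation:
Click 1 (0,4) count=0: revealed 6 new [(0,2) (0,3) (0,4) (1,2) (1,3) (1,4)] -> total=6
Click 2 (4,1) count=2: revealed 1 new [(4,1)] -> total=7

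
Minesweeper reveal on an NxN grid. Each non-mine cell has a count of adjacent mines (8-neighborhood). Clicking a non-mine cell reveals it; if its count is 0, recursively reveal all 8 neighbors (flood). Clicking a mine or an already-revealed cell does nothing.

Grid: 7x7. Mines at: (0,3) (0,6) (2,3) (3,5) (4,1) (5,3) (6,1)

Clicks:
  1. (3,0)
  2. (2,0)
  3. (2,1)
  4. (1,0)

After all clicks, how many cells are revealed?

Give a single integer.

Answer: 12

Derivation:
Click 1 (3,0) count=1: revealed 1 new [(3,0)] -> total=1
Click 2 (2,0) count=0: revealed 11 new [(0,0) (0,1) (0,2) (1,0) (1,1) (1,2) (2,0) (2,1) (2,2) (3,1) (3,2)] -> total=12
Click 3 (2,1) count=0: revealed 0 new [(none)] -> total=12
Click 4 (1,0) count=0: revealed 0 new [(none)] -> total=12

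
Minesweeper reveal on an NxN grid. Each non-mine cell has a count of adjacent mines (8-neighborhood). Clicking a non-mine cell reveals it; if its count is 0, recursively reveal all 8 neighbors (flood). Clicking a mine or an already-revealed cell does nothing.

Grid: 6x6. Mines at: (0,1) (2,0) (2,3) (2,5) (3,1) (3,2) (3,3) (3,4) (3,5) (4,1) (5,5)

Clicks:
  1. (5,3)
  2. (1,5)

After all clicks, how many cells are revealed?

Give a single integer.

Click 1 (5,3) count=0: revealed 6 new [(4,2) (4,3) (4,4) (5,2) (5,3) (5,4)] -> total=6
Click 2 (1,5) count=1: revealed 1 new [(1,5)] -> total=7

Answer: 7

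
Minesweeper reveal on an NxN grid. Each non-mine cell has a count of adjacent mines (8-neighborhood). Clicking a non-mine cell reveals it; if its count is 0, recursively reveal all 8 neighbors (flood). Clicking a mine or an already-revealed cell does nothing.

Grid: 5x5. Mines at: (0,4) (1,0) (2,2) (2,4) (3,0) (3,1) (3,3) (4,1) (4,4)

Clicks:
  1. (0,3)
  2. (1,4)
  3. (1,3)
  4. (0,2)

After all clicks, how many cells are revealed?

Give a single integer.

Answer: 7

Derivation:
Click 1 (0,3) count=1: revealed 1 new [(0,3)] -> total=1
Click 2 (1,4) count=2: revealed 1 new [(1,4)] -> total=2
Click 3 (1,3) count=3: revealed 1 new [(1,3)] -> total=3
Click 4 (0,2) count=0: revealed 4 new [(0,1) (0,2) (1,1) (1,2)] -> total=7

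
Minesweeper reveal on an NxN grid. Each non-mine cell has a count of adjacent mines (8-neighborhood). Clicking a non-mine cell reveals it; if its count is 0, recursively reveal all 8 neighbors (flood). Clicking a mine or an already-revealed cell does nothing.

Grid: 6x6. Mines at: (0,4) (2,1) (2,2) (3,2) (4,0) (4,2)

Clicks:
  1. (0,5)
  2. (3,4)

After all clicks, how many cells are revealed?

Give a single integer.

Answer: 16

Derivation:
Click 1 (0,5) count=1: revealed 1 new [(0,5)] -> total=1
Click 2 (3,4) count=0: revealed 15 new [(1,3) (1,4) (1,5) (2,3) (2,4) (2,5) (3,3) (3,4) (3,5) (4,3) (4,4) (4,5) (5,3) (5,4) (5,5)] -> total=16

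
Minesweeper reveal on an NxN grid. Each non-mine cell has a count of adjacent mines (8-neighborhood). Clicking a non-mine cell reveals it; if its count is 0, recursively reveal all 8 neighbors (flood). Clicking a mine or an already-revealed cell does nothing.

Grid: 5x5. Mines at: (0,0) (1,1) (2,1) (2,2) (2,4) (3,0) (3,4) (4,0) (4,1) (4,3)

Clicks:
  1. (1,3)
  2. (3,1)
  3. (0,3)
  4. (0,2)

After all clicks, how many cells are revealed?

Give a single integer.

Answer: 7

Derivation:
Click 1 (1,3) count=2: revealed 1 new [(1,3)] -> total=1
Click 2 (3,1) count=5: revealed 1 new [(3,1)] -> total=2
Click 3 (0,3) count=0: revealed 5 new [(0,2) (0,3) (0,4) (1,2) (1,4)] -> total=7
Click 4 (0,2) count=1: revealed 0 new [(none)] -> total=7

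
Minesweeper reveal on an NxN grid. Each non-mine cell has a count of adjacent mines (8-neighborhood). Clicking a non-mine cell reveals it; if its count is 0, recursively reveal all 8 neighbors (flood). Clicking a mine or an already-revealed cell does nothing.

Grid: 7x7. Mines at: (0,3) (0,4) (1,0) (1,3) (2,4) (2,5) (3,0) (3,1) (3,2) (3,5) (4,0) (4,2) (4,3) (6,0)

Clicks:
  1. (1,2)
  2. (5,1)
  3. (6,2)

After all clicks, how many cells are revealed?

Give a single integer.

Click 1 (1,2) count=2: revealed 1 new [(1,2)] -> total=1
Click 2 (5,1) count=3: revealed 1 new [(5,1)] -> total=2
Click 3 (6,2) count=0: revealed 14 new [(4,4) (4,5) (4,6) (5,2) (5,3) (5,4) (5,5) (5,6) (6,1) (6,2) (6,3) (6,4) (6,5) (6,6)] -> total=16

Answer: 16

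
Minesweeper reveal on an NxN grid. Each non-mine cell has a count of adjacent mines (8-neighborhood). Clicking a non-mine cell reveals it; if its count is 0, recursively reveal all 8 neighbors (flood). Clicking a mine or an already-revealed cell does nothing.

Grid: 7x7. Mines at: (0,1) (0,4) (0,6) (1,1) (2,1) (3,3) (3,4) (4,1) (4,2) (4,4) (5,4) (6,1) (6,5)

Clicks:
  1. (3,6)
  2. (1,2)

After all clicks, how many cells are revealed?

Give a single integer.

Click 1 (3,6) count=0: revealed 10 new [(1,5) (1,6) (2,5) (2,6) (3,5) (3,6) (4,5) (4,6) (5,5) (5,6)] -> total=10
Click 2 (1,2) count=3: revealed 1 new [(1,2)] -> total=11

Answer: 11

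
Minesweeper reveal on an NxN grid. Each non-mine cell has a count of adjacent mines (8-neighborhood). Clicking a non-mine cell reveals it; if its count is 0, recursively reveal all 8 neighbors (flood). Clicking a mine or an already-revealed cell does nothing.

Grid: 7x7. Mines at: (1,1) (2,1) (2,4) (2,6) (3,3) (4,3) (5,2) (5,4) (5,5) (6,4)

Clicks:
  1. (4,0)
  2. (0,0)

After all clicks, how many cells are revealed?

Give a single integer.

Answer: 9

Derivation:
Click 1 (4,0) count=0: revealed 8 new [(3,0) (3,1) (4,0) (4,1) (5,0) (5,1) (6,0) (6,1)] -> total=8
Click 2 (0,0) count=1: revealed 1 new [(0,0)] -> total=9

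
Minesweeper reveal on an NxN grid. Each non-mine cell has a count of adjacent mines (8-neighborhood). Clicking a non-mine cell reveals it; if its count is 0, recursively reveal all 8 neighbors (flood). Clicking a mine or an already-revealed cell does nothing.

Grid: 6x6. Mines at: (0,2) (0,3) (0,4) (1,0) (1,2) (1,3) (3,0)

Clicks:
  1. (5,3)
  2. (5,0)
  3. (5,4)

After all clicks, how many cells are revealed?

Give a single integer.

Answer: 24

Derivation:
Click 1 (5,3) count=0: revealed 24 new [(1,4) (1,5) (2,1) (2,2) (2,3) (2,4) (2,5) (3,1) (3,2) (3,3) (3,4) (3,5) (4,0) (4,1) (4,2) (4,3) (4,4) (4,5) (5,0) (5,1) (5,2) (5,3) (5,4) (5,5)] -> total=24
Click 2 (5,0) count=0: revealed 0 new [(none)] -> total=24
Click 3 (5,4) count=0: revealed 0 new [(none)] -> total=24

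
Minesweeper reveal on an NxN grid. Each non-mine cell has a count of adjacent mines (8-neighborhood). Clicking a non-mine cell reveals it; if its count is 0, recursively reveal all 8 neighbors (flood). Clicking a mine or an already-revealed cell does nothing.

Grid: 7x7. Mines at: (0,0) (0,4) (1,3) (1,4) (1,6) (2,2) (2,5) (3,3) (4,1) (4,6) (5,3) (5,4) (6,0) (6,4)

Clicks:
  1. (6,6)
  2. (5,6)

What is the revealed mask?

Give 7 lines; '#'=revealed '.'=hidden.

Answer: .......
.......
.......
.......
.......
.....##
.....##

Derivation:
Click 1 (6,6) count=0: revealed 4 new [(5,5) (5,6) (6,5) (6,6)] -> total=4
Click 2 (5,6) count=1: revealed 0 new [(none)] -> total=4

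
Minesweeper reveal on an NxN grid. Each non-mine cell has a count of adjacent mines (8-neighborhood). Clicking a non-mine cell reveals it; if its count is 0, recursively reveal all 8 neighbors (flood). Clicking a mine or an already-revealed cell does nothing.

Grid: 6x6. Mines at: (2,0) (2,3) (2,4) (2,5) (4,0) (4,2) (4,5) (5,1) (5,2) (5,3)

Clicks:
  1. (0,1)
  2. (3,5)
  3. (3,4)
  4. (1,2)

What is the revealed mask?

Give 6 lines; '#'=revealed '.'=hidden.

Answer: ######
######
......
....##
......
......

Derivation:
Click 1 (0,1) count=0: revealed 12 new [(0,0) (0,1) (0,2) (0,3) (0,4) (0,5) (1,0) (1,1) (1,2) (1,3) (1,4) (1,5)] -> total=12
Click 2 (3,5) count=3: revealed 1 new [(3,5)] -> total=13
Click 3 (3,4) count=4: revealed 1 new [(3,4)] -> total=14
Click 4 (1,2) count=1: revealed 0 new [(none)] -> total=14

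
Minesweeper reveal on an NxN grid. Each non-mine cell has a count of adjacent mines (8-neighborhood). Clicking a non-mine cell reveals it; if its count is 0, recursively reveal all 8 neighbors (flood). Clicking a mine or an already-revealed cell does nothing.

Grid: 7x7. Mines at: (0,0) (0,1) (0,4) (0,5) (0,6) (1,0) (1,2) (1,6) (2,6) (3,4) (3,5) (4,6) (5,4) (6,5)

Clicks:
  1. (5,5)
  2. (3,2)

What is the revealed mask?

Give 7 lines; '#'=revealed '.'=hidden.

Click 1 (5,5) count=3: revealed 1 new [(5,5)] -> total=1
Click 2 (3,2) count=0: revealed 20 new [(2,0) (2,1) (2,2) (2,3) (3,0) (3,1) (3,2) (3,3) (4,0) (4,1) (4,2) (4,3) (5,0) (5,1) (5,2) (5,3) (6,0) (6,1) (6,2) (6,3)] -> total=21

Answer: .......
.......
####...
####...
####...
####.#.
####...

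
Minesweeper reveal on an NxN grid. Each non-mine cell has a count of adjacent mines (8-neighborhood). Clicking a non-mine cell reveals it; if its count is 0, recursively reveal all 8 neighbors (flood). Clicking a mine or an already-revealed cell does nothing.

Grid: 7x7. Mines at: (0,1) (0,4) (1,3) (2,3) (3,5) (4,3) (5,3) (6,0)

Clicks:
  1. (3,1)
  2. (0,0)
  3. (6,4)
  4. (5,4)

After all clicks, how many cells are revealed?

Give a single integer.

Answer: 18

Derivation:
Click 1 (3,1) count=0: revealed 15 new [(1,0) (1,1) (1,2) (2,0) (2,1) (2,2) (3,0) (3,1) (3,2) (4,0) (4,1) (4,2) (5,0) (5,1) (5,2)] -> total=15
Click 2 (0,0) count=1: revealed 1 new [(0,0)] -> total=16
Click 3 (6,4) count=1: revealed 1 new [(6,4)] -> total=17
Click 4 (5,4) count=2: revealed 1 new [(5,4)] -> total=18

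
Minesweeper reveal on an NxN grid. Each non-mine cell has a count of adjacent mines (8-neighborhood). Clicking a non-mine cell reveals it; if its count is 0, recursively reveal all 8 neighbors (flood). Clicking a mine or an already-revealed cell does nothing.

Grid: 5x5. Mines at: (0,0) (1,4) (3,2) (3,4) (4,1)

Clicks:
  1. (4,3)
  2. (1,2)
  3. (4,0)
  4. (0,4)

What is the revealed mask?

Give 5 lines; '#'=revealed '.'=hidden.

Answer: .####
.###.
.###.
.....
#..#.

Derivation:
Click 1 (4,3) count=2: revealed 1 new [(4,3)] -> total=1
Click 2 (1,2) count=0: revealed 9 new [(0,1) (0,2) (0,3) (1,1) (1,2) (1,3) (2,1) (2,2) (2,3)] -> total=10
Click 3 (4,0) count=1: revealed 1 new [(4,0)] -> total=11
Click 4 (0,4) count=1: revealed 1 new [(0,4)] -> total=12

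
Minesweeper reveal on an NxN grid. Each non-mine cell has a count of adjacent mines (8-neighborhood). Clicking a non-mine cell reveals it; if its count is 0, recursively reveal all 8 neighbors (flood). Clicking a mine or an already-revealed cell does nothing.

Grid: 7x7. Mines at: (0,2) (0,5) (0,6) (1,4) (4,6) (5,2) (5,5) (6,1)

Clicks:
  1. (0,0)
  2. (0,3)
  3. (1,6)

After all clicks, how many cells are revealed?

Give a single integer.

Answer: 28

Derivation:
Click 1 (0,0) count=0: revealed 26 new [(0,0) (0,1) (1,0) (1,1) (1,2) (1,3) (2,0) (2,1) (2,2) (2,3) (2,4) (2,5) (3,0) (3,1) (3,2) (3,3) (3,4) (3,5) (4,0) (4,1) (4,2) (4,3) (4,4) (4,5) (5,0) (5,1)] -> total=26
Click 2 (0,3) count=2: revealed 1 new [(0,3)] -> total=27
Click 3 (1,6) count=2: revealed 1 new [(1,6)] -> total=28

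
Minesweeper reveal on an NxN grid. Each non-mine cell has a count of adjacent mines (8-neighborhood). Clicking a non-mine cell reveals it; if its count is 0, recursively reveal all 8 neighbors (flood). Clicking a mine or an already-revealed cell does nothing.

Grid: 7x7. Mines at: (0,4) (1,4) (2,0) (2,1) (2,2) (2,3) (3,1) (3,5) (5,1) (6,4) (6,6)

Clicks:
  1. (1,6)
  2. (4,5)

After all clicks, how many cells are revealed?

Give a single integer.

Click 1 (1,6) count=0: revealed 6 new [(0,5) (0,6) (1,5) (1,6) (2,5) (2,6)] -> total=6
Click 2 (4,5) count=1: revealed 1 new [(4,5)] -> total=7

Answer: 7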